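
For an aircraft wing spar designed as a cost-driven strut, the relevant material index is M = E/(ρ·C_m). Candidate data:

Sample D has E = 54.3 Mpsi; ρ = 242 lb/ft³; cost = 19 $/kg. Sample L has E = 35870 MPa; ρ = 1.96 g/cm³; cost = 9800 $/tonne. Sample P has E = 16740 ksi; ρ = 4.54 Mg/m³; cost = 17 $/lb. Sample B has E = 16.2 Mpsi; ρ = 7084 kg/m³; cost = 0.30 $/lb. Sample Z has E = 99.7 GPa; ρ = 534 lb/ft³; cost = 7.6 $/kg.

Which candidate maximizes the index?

In SI units:
  sample D: E = 374.4 GPa, ρ = 3876 kg/m³, cost = 19.00 $/kg
  sample L: E = 35.87 GPa, ρ = 1960 kg/m³, cost = 9.800 $/kg
  sample P: E = 115.4 GPa, ρ = 4540 kg/m³, cost = 37.48 $/kg
  sample B: E = 111.7 GPa, ρ = 7084 kg/m³, cost = 0.6614 $/kg
  sample Z: E = 99.70 GPa, ρ = 8554 kg/m³, cost = 7.600 $/kg
  sample B: M = 23.8 MN·m per $
  sample D: M = 5.08 MN·m per $
  sample L: M = 1.87 MN·m per $
  sample Z: M = 1.53 MN·m per $
  sample P: M = 0.678 MN·m per $
Sample B ranks first.

sample B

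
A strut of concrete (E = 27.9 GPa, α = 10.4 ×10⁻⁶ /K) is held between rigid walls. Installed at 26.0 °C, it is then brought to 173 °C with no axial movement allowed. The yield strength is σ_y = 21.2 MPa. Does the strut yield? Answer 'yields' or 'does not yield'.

ΔT = 147.0 K. Constrained thermal stress σ = E·α·ΔT = 27.90×10³ MPa × 10.4×10⁻⁶ × 147.0 = 42.7 MPa (compressive).
Compare to σ_y = 21.2 MPa: σ ≥ σ_y, so it yields.

yields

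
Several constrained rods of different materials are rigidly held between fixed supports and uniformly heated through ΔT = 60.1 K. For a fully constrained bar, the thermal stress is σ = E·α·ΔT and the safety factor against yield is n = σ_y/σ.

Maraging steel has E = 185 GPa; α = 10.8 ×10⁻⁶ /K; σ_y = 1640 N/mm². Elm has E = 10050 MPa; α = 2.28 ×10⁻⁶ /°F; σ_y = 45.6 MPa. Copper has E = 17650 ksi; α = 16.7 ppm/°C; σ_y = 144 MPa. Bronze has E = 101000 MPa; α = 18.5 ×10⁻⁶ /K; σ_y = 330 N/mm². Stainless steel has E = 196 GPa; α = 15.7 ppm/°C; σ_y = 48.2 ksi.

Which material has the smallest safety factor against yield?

With everything in SI (GPa, ×10⁻⁶/K, MPa):
  maraging steel: E = 185.0, α = 10.8, σ_y = 1640 → σ = 120 MPa, n = 13.7
  elm: E = 10.05, α = 4.10, σ_y = 45.60 → σ = 2.48 MPa, n = 18.4
  copper: E = 121.7, α = 16.7, σ_y = 144.0 → σ = 122 MPa, n = 1.18
  bronze: E = 101.0, α = 18.5, σ_y = 330.0 → σ = 112 MPa, n = 2.94
  stainless steel: E = 196.0, α = 15.7, σ_y = 332.3 → σ = 185 MPa, n = 1.80
Smallest n: copper with n = 1.18.

copper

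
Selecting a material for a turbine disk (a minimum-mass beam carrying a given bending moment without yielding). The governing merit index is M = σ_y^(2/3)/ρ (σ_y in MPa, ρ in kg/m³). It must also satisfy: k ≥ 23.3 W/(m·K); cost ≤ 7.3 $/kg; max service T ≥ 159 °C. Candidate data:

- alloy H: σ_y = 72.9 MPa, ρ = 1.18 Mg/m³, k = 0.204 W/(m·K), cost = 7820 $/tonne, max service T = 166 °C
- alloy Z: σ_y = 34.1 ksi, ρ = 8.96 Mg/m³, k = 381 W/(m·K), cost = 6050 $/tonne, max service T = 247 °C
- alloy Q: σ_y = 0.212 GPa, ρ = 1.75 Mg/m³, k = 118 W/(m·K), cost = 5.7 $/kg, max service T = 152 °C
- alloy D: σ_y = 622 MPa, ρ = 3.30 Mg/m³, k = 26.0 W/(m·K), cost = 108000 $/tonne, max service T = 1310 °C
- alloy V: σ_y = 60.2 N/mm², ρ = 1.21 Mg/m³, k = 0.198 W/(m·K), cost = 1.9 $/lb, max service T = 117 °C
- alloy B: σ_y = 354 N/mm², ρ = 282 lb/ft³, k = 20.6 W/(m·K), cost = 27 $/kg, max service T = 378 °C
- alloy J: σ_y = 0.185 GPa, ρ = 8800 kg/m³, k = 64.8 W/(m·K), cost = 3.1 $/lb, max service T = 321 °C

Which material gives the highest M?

alloy Z

Screen on constraints: k ≥ 23.3 W/(m·K); cost ≤ 7.3 $/kg; max service T ≥ 159 °C. Survivors: alloy Z, alloy J.
After converting to SI:
  alloy Z: σ_y = 235.1 MPa, ρ = 8960 kg/m³
  alloy J: σ_y = 185.0 MPa, ρ = 8800 kg/m³
  alloy Z: M = 4.25×10⁻³
  alloy J: M = 3.69×10⁻³
Highest index: alloy Z.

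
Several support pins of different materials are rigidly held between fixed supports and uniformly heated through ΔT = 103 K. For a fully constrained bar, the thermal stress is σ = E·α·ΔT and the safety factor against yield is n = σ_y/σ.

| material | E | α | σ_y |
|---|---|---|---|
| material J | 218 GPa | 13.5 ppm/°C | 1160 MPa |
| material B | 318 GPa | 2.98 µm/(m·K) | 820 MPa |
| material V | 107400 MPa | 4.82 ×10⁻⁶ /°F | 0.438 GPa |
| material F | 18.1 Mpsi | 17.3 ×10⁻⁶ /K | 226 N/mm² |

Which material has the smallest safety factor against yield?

material F

Converting E to GPa, α to ×10⁻⁶/K, σ_y to MPa, then σ and n for each:
  material J: E = 218.0, α = 13.5, σ_y = 1160 → σ = 303 MPa, n = 3.83
  material B: E = 318.0, α = 2.98, σ_y = 820.0 → σ = 97.6 MPa, n = 8.40
  material V: E = 107.4, α = 8.68, σ_y = 438.0 → σ = 96.0 MPa, n = 4.56
  material F: E = 124.8, α = 17.3, σ_y = 226.0 → σ = 222 MPa, n = 1.02
Smallest n: material F with n = 1.02.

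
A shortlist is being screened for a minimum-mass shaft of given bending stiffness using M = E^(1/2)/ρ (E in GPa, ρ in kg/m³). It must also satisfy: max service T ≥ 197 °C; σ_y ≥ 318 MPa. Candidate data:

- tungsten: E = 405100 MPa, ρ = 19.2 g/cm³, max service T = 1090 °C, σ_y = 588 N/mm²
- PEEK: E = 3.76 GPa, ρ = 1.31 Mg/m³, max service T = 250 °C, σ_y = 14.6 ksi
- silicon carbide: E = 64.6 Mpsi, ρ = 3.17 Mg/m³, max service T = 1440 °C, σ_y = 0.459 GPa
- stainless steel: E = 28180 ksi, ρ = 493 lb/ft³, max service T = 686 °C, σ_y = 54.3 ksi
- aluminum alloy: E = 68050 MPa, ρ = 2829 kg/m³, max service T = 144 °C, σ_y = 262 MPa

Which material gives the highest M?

silicon carbide

Screen on constraints: max service T ≥ 197 °C; σ_y ≥ 318 MPa. Survivors: tungsten, silicon carbide, stainless steel.
Normalizing units and computing the index:
  tungsten: E = 405.1 GPa, ρ = 19200 kg/m³
  silicon carbide: E = 445.4 GPa, ρ = 3170 kg/m³
  stainless steel: E = 194.3 GPa, ρ = 7897 kg/m³
  silicon carbide: M = 6.66×10⁻³
  stainless steel: M = 1.77×10⁻³
  tungsten: M = 1.05×10⁻³
Silicon carbide has the largest M.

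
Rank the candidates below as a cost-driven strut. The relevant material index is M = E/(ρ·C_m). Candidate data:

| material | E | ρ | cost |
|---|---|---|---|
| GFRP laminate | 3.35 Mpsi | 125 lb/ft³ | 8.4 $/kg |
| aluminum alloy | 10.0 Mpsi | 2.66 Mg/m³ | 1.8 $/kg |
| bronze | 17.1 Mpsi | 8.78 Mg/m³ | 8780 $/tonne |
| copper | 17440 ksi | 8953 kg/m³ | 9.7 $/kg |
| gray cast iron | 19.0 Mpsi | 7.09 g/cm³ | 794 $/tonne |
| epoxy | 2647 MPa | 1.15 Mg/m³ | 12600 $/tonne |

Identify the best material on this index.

gray cast iron

Convert each candidate to consistent units, then evaluate M:
  GFRP laminate: E = 23.10 GPa, ρ = 2002 kg/m³, cost = 8.400 $/kg
  aluminum alloy: E = 68.95 GPa, ρ = 2660 kg/m³, cost = 1.800 $/kg
  bronze: E = 117.9 GPa, ρ = 8780 kg/m³, cost = 8.780 $/kg
  copper: E = 120.2 GPa, ρ = 8953 kg/m³, cost = 9.700 $/kg
  gray cast iron: E = 131.0 GPa, ρ = 7090 kg/m³, cost = 0.7940 $/kg
  epoxy: E = 2.647 GPa, ρ = 1150 kg/m³, cost = 12.60 $/kg
  gray cast iron: M = 23.3 MN·m per $
  aluminum alloy: M = 14.4 MN·m per $
  bronze: M = 1.53 MN·m per $
  copper: M = 1.38 MN·m per $
  GFRP laminate: M = 1.37 MN·m per $
  epoxy: M = 0.183 MN·m per $
Highest index: gray cast iron.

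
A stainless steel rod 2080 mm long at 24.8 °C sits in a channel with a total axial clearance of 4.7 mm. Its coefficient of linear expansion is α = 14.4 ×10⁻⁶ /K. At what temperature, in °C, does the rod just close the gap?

182 °C

α·L₀·ΔT = 4.7 mm ⇒ ΔT = 4.7 / (14.4×10⁻⁶ × 2080.0) = 156.9 K.
T = 24.8 + 156.9 = 181.7 °C.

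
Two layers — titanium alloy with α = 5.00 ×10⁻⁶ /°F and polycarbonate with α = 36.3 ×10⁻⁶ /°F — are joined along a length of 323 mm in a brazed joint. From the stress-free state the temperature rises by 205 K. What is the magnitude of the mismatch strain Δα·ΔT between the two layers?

0.0115

titanium alloy: α = 5.00×10⁻⁶/°F × 9/5 = 9.00×10⁻⁶/K.
polycarbonate: α = 36.3×10⁻⁶/°F × 9/5 = 65.3×10⁻⁶/K.
Δα = |9.00 − 65.3|×10⁻⁶/K = 56.3×10⁻⁶/K.
Mismatch strain = Δα·ΔT = 56.3×10⁻⁶ × 205.0 = 0.0115.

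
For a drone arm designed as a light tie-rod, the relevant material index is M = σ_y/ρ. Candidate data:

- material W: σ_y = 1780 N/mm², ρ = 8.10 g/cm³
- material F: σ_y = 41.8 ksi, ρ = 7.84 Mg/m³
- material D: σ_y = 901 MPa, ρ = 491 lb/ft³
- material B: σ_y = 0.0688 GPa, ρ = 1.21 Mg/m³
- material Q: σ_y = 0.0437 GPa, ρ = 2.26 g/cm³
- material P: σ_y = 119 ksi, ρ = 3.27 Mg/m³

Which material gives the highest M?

In SI units:
  material W: σ_y = 1780 MPa, ρ = 8100 kg/m³
  material F: σ_y = 288.2 MPa, ρ = 7840 kg/m³
  material D: σ_y = 901.0 MPa, ρ = 7865 kg/m³
  material B: σ_y = 68.80 MPa, ρ = 1210 kg/m³
  material Q: σ_y = 43.70 MPa, ρ = 2260 kg/m³
  material P: σ_y = 820.5 MPa, ρ = 3270 kg/m³
  material P: M = 251 kN·m/kg
  material W: M = 220 kN·m/kg
  material D: M = 115 kN·m/kg
  material B: M = 56.9 kN·m/kg
  material F: M = 36.8 kN·m/kg
  material Q: M = 19.3 kN·m/kg
Highest index: material P.

material P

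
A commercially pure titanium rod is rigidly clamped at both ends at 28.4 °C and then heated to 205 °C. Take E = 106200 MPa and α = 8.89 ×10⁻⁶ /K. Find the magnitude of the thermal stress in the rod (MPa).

167 MPa

E = 106200 MPa = 106.2 GPa.
ΔT = 176.6 K. Constrained thermal stress σ = E·α·ΔT = 106.2×10³ MPa × 8.89×10⁻⁶ × 176.6 = 167 MPa (compressive).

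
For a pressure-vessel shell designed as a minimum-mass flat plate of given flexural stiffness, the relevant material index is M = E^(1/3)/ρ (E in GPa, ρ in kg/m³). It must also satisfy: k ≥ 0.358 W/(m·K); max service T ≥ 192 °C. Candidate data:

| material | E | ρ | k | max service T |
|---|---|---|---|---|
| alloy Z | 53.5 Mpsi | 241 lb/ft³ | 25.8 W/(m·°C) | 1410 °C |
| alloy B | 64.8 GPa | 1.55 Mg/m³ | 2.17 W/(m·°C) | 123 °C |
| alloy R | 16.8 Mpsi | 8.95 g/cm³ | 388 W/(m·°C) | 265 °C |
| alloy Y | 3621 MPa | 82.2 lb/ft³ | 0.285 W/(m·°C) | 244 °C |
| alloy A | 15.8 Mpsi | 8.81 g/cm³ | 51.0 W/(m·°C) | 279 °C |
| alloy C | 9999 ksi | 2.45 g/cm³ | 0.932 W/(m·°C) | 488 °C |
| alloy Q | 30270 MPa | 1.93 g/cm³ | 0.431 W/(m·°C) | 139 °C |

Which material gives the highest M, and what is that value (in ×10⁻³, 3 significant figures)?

Screen on constraints: k ≥ 0.358 W/(m·K); max service T ≥ 192 °C. Survivors: alloy Z, alloy R, alloy A, alloy C.
After converting to SI:
  alloy Z: E = 368.9 GPa, ρ = 3860 kg/m³
  alloy R: E = 115.8 GPa, ρ = 8950 kg/m³
  alloy A: E = 108.9 GPa, ρ = 8810 kg/m³
  alloy C: E = 68.94 GPa, ρ = 2450 kg/m³
  alloy Z: M = 1.86×10⁻³
  alloy C: M = 1.67×10⁻³
  alloy R: M = 0.545×10⁻³
  alloy A: M = 0.542×10⁻³
Highest index: alloy Z.

alloy Z, M = 1.86×10⁻³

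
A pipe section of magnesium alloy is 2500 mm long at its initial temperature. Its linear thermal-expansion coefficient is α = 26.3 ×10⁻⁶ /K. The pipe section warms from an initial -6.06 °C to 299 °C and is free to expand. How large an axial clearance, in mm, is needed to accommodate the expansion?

20.1 mm

ΔT = 299 − (-6.06) = 305.1 K.
ΔL = α·L₀·ΔT = 26.3×10⁻⁶ × 2500 mm × 305.1 K = 20.1 mm.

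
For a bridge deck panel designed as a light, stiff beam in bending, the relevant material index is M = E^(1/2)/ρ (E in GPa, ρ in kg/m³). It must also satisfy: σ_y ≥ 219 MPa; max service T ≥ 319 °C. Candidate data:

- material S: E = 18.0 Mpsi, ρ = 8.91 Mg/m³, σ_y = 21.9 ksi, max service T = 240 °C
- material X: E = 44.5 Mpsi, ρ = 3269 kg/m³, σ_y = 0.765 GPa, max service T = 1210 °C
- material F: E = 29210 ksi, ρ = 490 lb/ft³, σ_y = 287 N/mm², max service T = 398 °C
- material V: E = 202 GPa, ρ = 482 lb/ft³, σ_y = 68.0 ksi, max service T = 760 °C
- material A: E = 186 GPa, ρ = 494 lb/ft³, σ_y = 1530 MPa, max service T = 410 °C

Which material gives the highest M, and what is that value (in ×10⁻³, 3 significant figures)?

Screen on constraints: σ_y ≥ 219 MPa; max service T ≥ 319 °C. Survivors: material X, material F, material V, material A.
Normalizing units and computing the index:
  material X: E = 306.8 GPa, ρ = 3269 kg/m³
  material F: E = 201.4 GPa, ρ = 7849 kg/m³
  material V: E = 202.0 GPa, ρ = 7721 kg/m³
  material A: E = 186.0 GPa, ρ = 7913 kg/m³
  material X: M = 5.36×10⁻³
  material V: M = 1.84×10⁻³
  material F: M = 1.81×10⁻³
  material A: M = 1.72×10⁻³
The maximum is for material X.

material X, M = 5.36×10⁻³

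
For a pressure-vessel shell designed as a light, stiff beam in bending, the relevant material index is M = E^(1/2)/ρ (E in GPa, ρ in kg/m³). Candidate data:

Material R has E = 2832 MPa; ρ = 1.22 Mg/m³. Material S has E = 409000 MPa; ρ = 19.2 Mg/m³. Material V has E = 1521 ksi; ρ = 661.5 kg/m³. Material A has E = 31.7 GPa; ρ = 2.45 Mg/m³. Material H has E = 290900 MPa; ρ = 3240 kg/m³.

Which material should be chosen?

In SI units:
  material R: E = 2.832 GPa, ρ = 1220 kg/m³
  material S: E = 409.0 GPa, ρ = 19200 kg/m³
  material V: E = 10.49 GPa, ρ = 661.5 kg/m³
  material A: E = 31.70 GPa, ρ = 2450 kg/m³
  material H: E = 290.9 GPa, ρ = 3240 kg/m³
  material H: M = 5.26×10⁻³
  material V: M = 4.90×10⁻³
  material A: M = 2.30×10⁻³
  material R: M = 1.38×10⁻³
  material S: M = 1.05×10⁻³
Material H ranks first.

material H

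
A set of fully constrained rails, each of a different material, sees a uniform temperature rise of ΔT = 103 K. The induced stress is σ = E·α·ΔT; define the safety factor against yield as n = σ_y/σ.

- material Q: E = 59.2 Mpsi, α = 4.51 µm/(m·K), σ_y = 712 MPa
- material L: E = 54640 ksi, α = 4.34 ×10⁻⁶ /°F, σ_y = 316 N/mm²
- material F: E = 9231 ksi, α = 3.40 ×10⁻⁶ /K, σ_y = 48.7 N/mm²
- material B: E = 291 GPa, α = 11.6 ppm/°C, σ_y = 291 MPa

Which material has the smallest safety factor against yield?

material B

Per material, after unit conversion:
  material Q: E = 408.2, α = 4.51, σ_y = 712.0 → σ = 190 MPa, n = 3.76
  material L: E = 376.7, α = 7.81, σ_y = 316.0 → σ = 303 MPa, n = 1.04
  material F: E = 63.65, α = 3.40, σ_y = 48.70 → σ = 22.3 MPa, n = 2.18
  material B: E = 291.0, α = 11.6, σ_y = 291.0 → σ = 348 MPa, n = 0.837
Material B has the lowest safety factor, n = 0.837.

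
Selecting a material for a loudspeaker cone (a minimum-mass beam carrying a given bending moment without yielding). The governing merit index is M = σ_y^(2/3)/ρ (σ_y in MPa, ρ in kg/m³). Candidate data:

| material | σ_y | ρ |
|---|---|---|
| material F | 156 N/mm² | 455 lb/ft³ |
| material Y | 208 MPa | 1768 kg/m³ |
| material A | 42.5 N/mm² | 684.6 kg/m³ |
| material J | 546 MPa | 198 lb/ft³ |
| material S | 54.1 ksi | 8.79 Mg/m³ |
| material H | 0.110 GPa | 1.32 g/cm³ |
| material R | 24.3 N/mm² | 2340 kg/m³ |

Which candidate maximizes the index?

Convert each candidate to consistent units, then evaluate M:
  material F: σ_y = 156.0 MPa, ρ = 7288 kg/m³
  material Y: σ_y = 208.0 MPa, ρ = 1768 kg/m³
  material A: σ_y = 42.50 MPa, ρ = 684.6 kg/m³
  material J: σ_y = 546.0 MPa, ρ = 3172 kg/m³
  material S: σ_y = 373.0 MPa, ρ = 8790 kg/m³
  material H: σ_y = 110.0 MPa, ρ = 1320 kg/m³
  material R: σ_y = 24.30 MPa, ρ = 2340 kg/m³
  material J: M = 21.1×10⁻³
  material Y: M = 19.9×10⁻³
  material A: M = 17.8×10⁻³
  material H: M = 17.4×10⁻³
  material S: M = 5.90×10⁻³
  material F: M = 3.98×10⁻³
  material R: M = 3.59×10⁻³
Material J has the largest M.

material J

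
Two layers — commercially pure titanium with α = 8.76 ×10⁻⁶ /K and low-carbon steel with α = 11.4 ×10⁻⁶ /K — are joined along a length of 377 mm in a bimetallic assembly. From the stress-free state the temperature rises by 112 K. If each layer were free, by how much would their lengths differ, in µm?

111 µm

Δα = |8.76 − 11.4|×10⁻⁶/K = 2.64×10⁻⁶/K.
ΔL_mismatch = Δα·L·ΔT = 2.64×10⁻⁶ × 377.0 mm × 112.0 K = 111 µm.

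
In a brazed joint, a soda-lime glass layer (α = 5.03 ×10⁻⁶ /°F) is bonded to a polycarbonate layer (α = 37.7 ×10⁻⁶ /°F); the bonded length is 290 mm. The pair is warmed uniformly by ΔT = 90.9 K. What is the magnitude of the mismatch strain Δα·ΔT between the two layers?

5.35×10⁻³

soda-lime glass: α = 5.03×10⁻⁶/°F × 9/5 = 9.05×10⁻⁶/K.
polycarbonate: α = 37.7×10⁻⁶/°F × 9/5 = 67.9×10⁻⁶/K.
Δα = |9.05 − 67.9|×10⁻⁶/K = 58.8×10⁻⁶/K.
Mismatch strain = Δα·ΔT = 58.8×10⁻⁶ × 90.9 = 5.35×10⁻³.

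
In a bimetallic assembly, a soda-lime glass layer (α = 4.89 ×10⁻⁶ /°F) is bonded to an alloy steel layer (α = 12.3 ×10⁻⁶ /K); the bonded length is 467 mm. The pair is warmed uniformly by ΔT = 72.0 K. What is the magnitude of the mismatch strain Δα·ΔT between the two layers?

2.52×10⁻⁴

soda-lime glass: α = 4.89×10⁻⁶/°F × 9/5 = 8.80×10⁻⁶/K.
Δα = |8.80 − 12.3|×10⁻⁶/K = 3.50×10⁻⁶/K.
Mismatch strain = Δα·ΔT = 3.50×10⁻⁶ × 72.0 = 2.52×10⁻⁴.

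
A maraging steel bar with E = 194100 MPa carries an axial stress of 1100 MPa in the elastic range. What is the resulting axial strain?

5.67×10⁻³

E = 194100 MPa = 194.1 GPa = 194100 MPa.
ε = σ/E = 1100 / 194100 = 5.67×10⁻³.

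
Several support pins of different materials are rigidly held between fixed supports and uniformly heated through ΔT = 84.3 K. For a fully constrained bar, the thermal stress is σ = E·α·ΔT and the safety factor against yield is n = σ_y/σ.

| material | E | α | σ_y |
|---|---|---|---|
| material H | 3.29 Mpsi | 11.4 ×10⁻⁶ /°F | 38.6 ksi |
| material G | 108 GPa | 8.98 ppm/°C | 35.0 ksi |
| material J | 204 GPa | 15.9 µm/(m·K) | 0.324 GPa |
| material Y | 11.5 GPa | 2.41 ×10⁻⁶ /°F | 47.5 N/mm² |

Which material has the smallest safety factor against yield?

material J

Per material, after unit conversion:
  material H: E = 22.68, α = 20.5, σ_y = 266.1 → σ = 39.2 MPa, n = 6.78
  material G: E = 108.0, α = 8.98, σ_y = 241.3 → σ = 81.8 MPa, n = 2.95
  material J: E = 204.0, α = 15.9, σ_y = 324.0 → σ = 273 MPa, n = 1.18
  material Y: E = 11.50, α = 4.34, σ_y = 47.50 → σ = 4.21 MPa, n = 11.3
Smallest n: material J with n = 1.18.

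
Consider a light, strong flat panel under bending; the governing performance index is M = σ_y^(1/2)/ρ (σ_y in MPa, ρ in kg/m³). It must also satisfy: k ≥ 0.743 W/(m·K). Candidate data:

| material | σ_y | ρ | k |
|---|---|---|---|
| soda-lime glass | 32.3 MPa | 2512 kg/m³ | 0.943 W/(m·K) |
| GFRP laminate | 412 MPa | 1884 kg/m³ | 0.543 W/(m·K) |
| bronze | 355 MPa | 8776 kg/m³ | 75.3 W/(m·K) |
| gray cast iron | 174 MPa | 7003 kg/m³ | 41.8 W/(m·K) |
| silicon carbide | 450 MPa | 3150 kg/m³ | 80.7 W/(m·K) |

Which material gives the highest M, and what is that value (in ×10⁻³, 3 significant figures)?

Screen on constraints: k ≥ 0.743 W/(m·K). Survivors: soda-lime glass, bronze, gray cast iron, silicon carbide.
Per-candidate index values:
  silicon carbide: M = 6.73×10⁻³
  soda-lime glass: M = 2.26×10⁻³
  bronze: M = 2.15×10⁻³
  gray cast iron: M = 1.88×10⁻³
Highest index: silicon carbide.

silicon carbide, M = 6.73×10⁻³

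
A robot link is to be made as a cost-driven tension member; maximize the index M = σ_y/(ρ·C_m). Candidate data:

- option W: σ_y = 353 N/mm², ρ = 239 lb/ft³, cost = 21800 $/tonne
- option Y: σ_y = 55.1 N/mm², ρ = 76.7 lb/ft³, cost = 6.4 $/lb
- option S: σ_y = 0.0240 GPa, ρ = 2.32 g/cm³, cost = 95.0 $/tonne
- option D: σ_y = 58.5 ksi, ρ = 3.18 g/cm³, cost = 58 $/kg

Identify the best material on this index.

option S

Normalizing units and computing the index:
  option W: σ_y = 353.0 MPa, ρ = 3828 kg/m³, cost = 21.80 $/kg
  option Y: σ_y = 55.10 MPa, ρ = 1229 kg/m³, cost = 14.11 $/kg
  option S: σ_y = 24.00 MPa, ρ = 2320 kg/m³, cost = 0.09500 $/kg
  option D: σ_y = 403.3 MPa, ρ = 3180 kg/m³, cost = 58.00 $/kg
  option S: M = 109 kN·m per $
  option W: M = 4.23 kN·m per $
  option Y: M = 3.18 kN·m per $
  option D: M = 2.19 kN·m per $
The maximum is for option S.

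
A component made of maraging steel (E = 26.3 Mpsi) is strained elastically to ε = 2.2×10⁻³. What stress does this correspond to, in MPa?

399 MPa

E = 26.3 Mpsi = 181.3 GPa.
σ = E·ε = 181300 MPa × 2.2×10⁻³ = 399 MPa.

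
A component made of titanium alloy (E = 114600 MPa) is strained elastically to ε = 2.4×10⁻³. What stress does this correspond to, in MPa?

275 MPa

E = 114600 MPa = 114.6 GPa.
σ = E·ε = 114600 MPa × 2.4×10⁻³ = 275 MPa.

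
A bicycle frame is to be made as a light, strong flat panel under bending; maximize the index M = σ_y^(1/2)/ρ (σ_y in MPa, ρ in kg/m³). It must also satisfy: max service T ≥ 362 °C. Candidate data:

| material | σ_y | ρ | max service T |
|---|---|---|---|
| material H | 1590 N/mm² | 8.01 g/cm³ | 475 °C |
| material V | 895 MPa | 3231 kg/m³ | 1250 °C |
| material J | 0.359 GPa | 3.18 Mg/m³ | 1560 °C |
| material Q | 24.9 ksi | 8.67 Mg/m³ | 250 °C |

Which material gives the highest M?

Screen on constraints: max service T ≥ 362 °C. Survivors: material H, material V, material J.
Convert each candidate to consistent units, then evaluate M:
  material H: σ_y = 1590 MPa, ρ = 8010 kg/m³
  material V: σ_y = 895.0 MPa, ρ = 3231 kg/m³
  material J: σ_y = 359.0 MPa, ρ = 3180 kg/m³
  material V: M = 9.26×10⁻³
  material J: M = 5.96×10⁻³
  material H: M = 4.98×10⁻³
Material V ranks first.

material V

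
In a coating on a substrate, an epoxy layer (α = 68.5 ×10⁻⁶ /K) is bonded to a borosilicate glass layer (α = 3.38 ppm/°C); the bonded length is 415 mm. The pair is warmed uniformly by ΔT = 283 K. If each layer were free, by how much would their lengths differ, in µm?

7650 µm

Δα = |68.5 − 3.38|×10⁻⁶/K = 65.1×10⁻⁶/K.
ΔL_mismatch = Δα·L·ΔT = 65.1×10⁻⁶ × 415.0 mm × 283.0 K = 7650 µm.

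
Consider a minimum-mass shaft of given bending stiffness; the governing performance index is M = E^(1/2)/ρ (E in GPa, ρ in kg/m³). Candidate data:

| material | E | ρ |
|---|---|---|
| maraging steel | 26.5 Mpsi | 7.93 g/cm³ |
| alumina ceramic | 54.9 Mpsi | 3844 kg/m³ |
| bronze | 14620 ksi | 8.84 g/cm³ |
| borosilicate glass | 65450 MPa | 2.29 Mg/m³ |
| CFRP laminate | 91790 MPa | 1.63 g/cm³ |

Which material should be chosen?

After converting to SI:
  maraging steel: E = 182.7 GPa, ρ = 7930 kg/m³
  alumina ceramic: E = 378.5 GPa, ρ = 3844 kg/m³
  bronze: E = 100.8 GPa, ρ = 8840 kg/m³
  borosilicate glass: E = 65.45 GPa, ρ = 2290 kg/m³
  CFRP laminate: E = 91.79 GPa, ρ = 1630 kg/m³
  CFRP laminate: M = 5.88×10⁻³
  alumina ceramic: M = 5.06×10⁻³
  borosilicate glass: M = 3.53×10⁻³
  maraging steel: M = 1.70×10⁻³
  bronze: M = 1.14×10⁻³
CFRP laminate has the largest M.

CFRP laminate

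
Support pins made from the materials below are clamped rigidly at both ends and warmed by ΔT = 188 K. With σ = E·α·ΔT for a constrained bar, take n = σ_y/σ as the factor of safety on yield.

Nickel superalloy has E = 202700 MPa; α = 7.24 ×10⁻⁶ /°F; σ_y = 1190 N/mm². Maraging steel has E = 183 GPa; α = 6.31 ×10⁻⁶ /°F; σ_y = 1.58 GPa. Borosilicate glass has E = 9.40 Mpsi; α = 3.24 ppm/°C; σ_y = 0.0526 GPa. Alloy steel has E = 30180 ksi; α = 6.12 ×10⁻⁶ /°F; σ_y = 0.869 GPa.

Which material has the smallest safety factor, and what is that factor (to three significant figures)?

Converting E to GPa, α to ×10⁻⁶/K, σ_y to MPa, then σ and n for each:
  nickel superalloy: E = 202.7, α = 13.0, σ_y = 1190 → σ = 497 MPa, n = 2.40
  maraging steel: E = 183.0, α = 11.4, σ_y = 1580 → σ = 391 MPa, n = 4.04
  borosilicate glass: E = 64.81, α = 3.24, σ_y = 52.60 → σ = 39.5 MPa, n = 1.33
  alloy steel: E = 208.1, α = 11.0, σ_y = 869.0 → σ = 431 MPa, n = 2.02
The minimum is borosilicate glass at n = 1.33.

borosilicate glass, n = 1.33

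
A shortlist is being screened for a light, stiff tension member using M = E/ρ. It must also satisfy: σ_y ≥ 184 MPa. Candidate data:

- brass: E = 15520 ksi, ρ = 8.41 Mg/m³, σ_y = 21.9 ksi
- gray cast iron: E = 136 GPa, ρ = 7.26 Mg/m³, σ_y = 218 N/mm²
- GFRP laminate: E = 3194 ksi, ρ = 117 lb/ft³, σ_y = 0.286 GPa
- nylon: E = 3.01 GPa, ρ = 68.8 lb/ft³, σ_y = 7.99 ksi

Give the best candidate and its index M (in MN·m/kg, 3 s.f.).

Screen on constraints: σ_y ≥ 184 MPa. Survivors: gray cast iron, GFRP laminate.
In SI units:
  gray cast iron: E = 136.0 GPa, ρ = 7260 kg/m³
  GFRP laminate: E = 22.02 GPa, ρ = 1874 kg/m³
  gray cast iron: M = 18.7 MN·m/kg
  GFRP laminate: M = 11.8 MN·m/kg
Gray cast iron ranks first.

gray cast iron, M = 18.7 MN·m/kg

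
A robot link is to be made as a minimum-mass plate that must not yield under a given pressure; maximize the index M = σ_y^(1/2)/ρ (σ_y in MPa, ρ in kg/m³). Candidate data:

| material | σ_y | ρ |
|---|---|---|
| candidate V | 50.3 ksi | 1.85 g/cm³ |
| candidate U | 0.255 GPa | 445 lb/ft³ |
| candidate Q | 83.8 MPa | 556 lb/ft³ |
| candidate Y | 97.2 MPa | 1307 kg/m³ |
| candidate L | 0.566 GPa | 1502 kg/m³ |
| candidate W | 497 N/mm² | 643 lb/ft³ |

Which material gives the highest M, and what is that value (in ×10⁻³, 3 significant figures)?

Normalizing units and computing the index:
  candidate V: σ_y = 346.8 MPa, ρ = 1850 kg/m³
  candidate U: σ_y = 255.0 MPa, ρ = 7128 kg/m³
  candidate Q: σ_y = 83.80 MPa, ρ = 8906 kg/m³
  candidate Y: σ_y = 97.20 MPa, ρ = 1307 kg/m³
  candidate L: σ_y = 566.0 MPa, ρ = 1502 kg/m³
  candidate W: σ_y = 497.0 MPa, ρ = 10300 kg/m³
  candidate L: M = 15.8×10⁻³
  candidate V: M = 10.1×10⁻³
  candidate Y: M = 7.54×10⁻³
  candidate U: M = 2.24×10⁻³
  candidate W: M = 2.16×10⁻³
  candidate Q: M = 1.03×10⁻³
Highest index: candidate L.

candidate L, M = 15.8×10⁻³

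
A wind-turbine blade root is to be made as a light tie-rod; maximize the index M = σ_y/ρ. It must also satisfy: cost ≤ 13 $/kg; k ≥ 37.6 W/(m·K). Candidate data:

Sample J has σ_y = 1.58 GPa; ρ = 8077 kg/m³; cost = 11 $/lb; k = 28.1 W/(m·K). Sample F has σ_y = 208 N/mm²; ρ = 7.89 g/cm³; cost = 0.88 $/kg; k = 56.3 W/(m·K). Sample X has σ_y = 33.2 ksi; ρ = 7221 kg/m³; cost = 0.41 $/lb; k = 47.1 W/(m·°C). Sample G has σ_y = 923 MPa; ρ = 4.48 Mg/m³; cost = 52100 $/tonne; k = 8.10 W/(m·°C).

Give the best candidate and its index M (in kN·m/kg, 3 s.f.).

Screen on constraints: cost ≤ 13 $/kg; k ≥ 37.6 W/(m·K). Survivors: sample F, sample X.
In SI units:
  sample F: σ_y = 208.0 MPa, ρ = 7890 kg/m³
  sample X: σ_y = 228.9 MPa, ρ = 7221 kg/m³
  sample X: M = 31.7 kN·m/kg
  sample F: M = 26.4 kN·m/kg
Highest index: sample X.

sample X, M = 31.7 kN·m/kg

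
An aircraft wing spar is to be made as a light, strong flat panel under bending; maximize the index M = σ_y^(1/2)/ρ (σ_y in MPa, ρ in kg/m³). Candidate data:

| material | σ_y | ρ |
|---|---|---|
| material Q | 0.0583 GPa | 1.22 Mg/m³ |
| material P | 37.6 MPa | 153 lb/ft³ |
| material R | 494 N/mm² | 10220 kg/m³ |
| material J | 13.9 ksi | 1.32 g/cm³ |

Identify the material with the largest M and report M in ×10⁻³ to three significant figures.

material J, M = 7.42×10⁻³

Putting every candidate on a common basis:
  material Q: σ_y = 58.30 MPa, ρ = 1220 kg/m³
  material P: σ_y = 37.60 MPa, ρ = 2451 kg/m³
  material R: σ_y = 494.0 MPa, ρ = 10220 kg/m³
  material J: σ_y = 95.84 MPa, ρ = 1320 kg/m³
  material J: M = 7.42×10⁻³
  material Q: M = 6.26×10⁻³
  material P: M = 2.50×10⁻³
  material R: M = 2.17×10⁻³
Material J has the largest M.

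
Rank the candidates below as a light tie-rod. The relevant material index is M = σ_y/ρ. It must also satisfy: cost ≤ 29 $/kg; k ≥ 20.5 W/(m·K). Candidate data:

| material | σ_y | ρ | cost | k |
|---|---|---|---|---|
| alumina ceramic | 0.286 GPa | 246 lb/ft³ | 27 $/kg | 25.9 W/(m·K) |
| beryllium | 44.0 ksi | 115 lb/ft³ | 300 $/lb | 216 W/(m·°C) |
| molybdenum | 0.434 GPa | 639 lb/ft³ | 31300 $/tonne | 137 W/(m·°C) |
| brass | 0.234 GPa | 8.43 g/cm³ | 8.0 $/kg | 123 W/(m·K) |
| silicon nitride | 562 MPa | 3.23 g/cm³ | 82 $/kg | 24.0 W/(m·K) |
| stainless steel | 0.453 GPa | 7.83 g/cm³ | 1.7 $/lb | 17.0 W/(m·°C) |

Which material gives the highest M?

Screen on constraints: cost ≤ 29 $/kg; k ≥ 20.5 W/(m·K). Survivors: alumina ceramic, brass.
Convert each candidate to consistent units, then evaluate M:
  alumina ceramic: σ_y = 286.0 MPa, ρ = 3941 kg/m³
  brass: σ_y = 234.0 MPa, ρ = 8430 kg/m³
  alumina ceramic: M = 72.6 kN·m/kg
  brass: M = 27.8 kN·m/kg
The maximum is for alumina ceramic.

alumina ceramic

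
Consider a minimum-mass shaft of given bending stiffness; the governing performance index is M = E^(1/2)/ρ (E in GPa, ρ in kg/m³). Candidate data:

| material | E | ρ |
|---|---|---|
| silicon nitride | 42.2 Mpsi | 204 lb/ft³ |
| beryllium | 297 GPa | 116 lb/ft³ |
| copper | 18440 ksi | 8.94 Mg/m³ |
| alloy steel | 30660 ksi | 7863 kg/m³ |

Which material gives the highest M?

beryllium

In SI units:
  silicon nitride: E = 291.0 GPa, ρ = 3268 kg/m³
  beryllium: E = 297.0 GPa, ρ = 1858 kg/m³
  copper: E = 127.1 GPa, ρ = 8940 kg/m³
  alloy steel: E = 211.4 GPa, ρ = 7863 kg/m³
  beryllium: M = 9.27×10⁻³
  silicon nitride: M = 5.22×10⁻³
  alloy steel: M = 1.85×10⁻³
  copper: M = 1.26×10⁻³
Beryllium has the largest M.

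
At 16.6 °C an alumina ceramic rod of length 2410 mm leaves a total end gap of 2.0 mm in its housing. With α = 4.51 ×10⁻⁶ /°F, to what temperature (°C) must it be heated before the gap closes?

α = 4.51×10⁻⁶/°F × 9/5 = 8.12×10⁻⁶/K.
α·L₀·ΔT = 2.0 mm ⇒ ΔT = 2.0 / (8.12×10⁻⁶ × 2410.0) = 102.2 K.
T = 16.6 + 102.2 = 118.8 °C.

119 °C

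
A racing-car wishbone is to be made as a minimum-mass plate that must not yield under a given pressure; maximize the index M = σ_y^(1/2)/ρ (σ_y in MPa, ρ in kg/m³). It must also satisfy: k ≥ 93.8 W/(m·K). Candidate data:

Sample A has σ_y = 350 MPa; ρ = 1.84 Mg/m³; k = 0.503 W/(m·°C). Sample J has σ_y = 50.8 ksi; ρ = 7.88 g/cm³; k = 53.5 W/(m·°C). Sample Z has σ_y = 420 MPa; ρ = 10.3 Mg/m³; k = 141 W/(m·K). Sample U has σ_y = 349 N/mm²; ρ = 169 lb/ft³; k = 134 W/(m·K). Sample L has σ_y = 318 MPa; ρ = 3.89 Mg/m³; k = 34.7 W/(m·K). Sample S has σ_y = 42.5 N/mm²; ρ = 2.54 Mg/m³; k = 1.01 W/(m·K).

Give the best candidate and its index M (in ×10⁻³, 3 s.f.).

Screen on constraints: k ≥ 93.8 W/(m·K). Survivors: sample Z, sample U.
Convert each candidate to consistent units, then evaluate M:
  sample Z: σ_y = 420.0 MPa, ρ = 10300 kg/m³
  sample U: σ_y = 349.0 MPa, ρ = 2707 kg/m³
  sample U: M = 6.90×10⁻³
  sample Z: M = 1.99×10⁻³
Sample U has the largest M.

sample U, M = 6.90×10⁻³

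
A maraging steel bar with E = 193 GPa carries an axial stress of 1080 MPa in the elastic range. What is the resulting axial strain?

ε = σ/E = 1080 / 193000 = 5.60×10⁻³.

5.60×10⁻³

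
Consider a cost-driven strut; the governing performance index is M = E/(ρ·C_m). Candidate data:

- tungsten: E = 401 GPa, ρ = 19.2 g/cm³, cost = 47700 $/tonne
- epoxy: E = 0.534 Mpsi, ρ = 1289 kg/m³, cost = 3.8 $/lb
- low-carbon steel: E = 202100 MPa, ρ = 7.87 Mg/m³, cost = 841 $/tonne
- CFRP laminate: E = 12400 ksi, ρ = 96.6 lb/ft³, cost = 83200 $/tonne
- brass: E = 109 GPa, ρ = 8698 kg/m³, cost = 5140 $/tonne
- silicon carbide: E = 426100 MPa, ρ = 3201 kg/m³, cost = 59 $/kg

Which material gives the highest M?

After converting to SI:
  tungsten: E = 401.0 GPa, ρ = 19200 kg/m³, cost = 47.70 $/kg
  epoxy: E = 3.682 GPa, ρ = 1289 kg/m³, cost = 8.377 $/kg
  low-carbon steel: E = 202.1 GPa, ρ = 7870 kg/m³, cost = 0.8410 $/kg
  CFRP laminate: E = 85.50 GPa, ρ = 1547 kg/m³, cost = 83.20 $/kg
  brass: E = 109.0 GPa, ρ = 8698 kg/m³, cost = 5.140 $/kg
  silicon carbide: E = 426.1 GPa, ρ = 3201 kg/m³, cost = 59.00 $/kg
  low-carbon steel: M = 30.5 MN·m per $
  brass: M = 2.44 MN·m per $
  silicon carbide: M = 2.26 MN·m per $
  CFRP laminate: M = 0.664 MN·m per $
  tungsten: M = 0.438 MN·m per $
  epoxy: M = 0.341 MN·m per $
Highest index: low-carbon steel.

low-carbon steel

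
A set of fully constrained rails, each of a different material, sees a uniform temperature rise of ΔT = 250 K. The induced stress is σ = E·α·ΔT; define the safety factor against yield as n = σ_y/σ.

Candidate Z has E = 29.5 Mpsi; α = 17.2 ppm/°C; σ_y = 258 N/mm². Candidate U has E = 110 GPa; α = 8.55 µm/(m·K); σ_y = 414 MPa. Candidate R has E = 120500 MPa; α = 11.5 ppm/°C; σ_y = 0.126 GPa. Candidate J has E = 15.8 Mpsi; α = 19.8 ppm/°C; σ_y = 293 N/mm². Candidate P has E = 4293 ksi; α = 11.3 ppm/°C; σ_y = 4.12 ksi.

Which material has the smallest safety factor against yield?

candidate Z

Per material, after unit conversion:
  candidate Z: E = 203.4, α = 17.2, σ_y = 258.0 → σ = 875 MPa, n = 0.295
  candidate U: E = 110.0, α = 8.55, σ_y = 414.0 → σ = 235 MPa, n = 1.76
  candidate R: E = 120.5, α = 11.5, σ_y = 126.0 → σ = 346 MPa, n = 0.364
  candidate J: E = 108.9, α = 19.8, σ_y = 293.0 → σ = 539 MPa, n = 0.543
  candidate P: E = 29.60, α = 11.3, σ_y = 28.41 → σ = 83.6 MPa, n = 0.340
Smallest n: candidate Z with n = 0.295.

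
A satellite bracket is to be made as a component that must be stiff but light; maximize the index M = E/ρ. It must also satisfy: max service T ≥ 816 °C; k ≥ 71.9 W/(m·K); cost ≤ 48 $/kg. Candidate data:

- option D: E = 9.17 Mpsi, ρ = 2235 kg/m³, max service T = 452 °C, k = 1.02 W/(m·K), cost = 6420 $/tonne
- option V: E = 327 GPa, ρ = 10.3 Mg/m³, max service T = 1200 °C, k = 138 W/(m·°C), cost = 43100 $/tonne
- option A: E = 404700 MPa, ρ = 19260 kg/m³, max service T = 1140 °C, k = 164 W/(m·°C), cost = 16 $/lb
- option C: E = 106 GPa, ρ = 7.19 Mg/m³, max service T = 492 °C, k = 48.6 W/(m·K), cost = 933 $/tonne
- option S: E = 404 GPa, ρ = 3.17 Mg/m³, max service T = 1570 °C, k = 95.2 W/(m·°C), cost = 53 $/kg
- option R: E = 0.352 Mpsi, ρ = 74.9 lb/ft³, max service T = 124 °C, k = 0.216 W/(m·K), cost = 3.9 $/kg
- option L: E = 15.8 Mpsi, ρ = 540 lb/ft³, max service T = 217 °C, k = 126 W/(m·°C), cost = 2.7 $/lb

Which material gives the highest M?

option V

Screen on constraints: max service T ≥ 816 °C; k ≥ 71.9 W/(m·K); cost ≤ 48 $/kg. Survivors: option V, option A.
Convert each candidate to consistent units, then evaluate M:
  option V: E = 327.0 GPa, ρ = 10300 kg/m³
  option A: E = 404.7 GPa, ρ = 19260 kg/m³
  option V: M = 31.7 MN·m/kg
  option A: M = 21.0 MN·m/kg
Highest index: option V.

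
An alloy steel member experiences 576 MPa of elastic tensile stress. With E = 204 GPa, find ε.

ε = σ/E = 576 / 204000 = 2.82×10⁻³.

2.82×10⁻³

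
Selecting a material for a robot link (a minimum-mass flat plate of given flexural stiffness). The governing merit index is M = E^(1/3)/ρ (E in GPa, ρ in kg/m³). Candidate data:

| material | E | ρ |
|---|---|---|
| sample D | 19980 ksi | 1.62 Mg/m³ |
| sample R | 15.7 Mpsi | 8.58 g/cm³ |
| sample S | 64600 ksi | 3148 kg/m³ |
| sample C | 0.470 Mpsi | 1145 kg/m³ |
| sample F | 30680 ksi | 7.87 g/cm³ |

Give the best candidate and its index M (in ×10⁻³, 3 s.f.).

sample D, M = 3.19×10⁻³

After converting to SI:
  sample D: E = 137.8 GPa, ρ = 1620 kg/m³
  sample R: E = 108.2 GPa, ρ = 8580 kg/m³
  sample S: E = 445.4 GPa, ρ = 3148 kg/m³
  sample C: E = 3.241 GPa, ρ = 1145 kg/m³
  sample F: E = 211.5 GPa, ρ = 7870 kg/m³
  sample D: M = 3.19×10⁻³
  sample S: M = 2.43×10⁻³
  sample C: M = 1.29×10⁻³
  sample F: M = 0.757×10⁻³
  sample R: M = 0.555×10⁻³
Sample D has the largest M.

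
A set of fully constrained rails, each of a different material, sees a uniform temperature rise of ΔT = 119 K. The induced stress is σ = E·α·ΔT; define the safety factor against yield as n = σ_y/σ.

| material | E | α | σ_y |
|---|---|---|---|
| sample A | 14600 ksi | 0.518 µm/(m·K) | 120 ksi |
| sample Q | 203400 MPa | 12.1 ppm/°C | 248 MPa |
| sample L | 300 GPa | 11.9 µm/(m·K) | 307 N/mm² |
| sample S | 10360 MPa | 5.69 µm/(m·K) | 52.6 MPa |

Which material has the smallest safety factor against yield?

In consistent units (E in GPa, α in ×10⁻⁶/K, σ_y in MPa):
  sample A: E = 100.7, α = 0.518, σ_y = 827.4 → σ = 6.21 MPa, n = 133
  sample Q: E = 203.4, α = 12.1, σ_y = 248.0 → σ = 293 MPa, n = 0.847
  sample L: E = 300.0, α = 11.9, σ_y = 307.0 → σ = 425 MPa, n = 0.723
  sample S: E = 10.36, α = 5.69, σ_y = 52.60 → σ = 7.01 MPa, n = 7.50
Sample L has the lowest safety factor, n = 0.723.

sample L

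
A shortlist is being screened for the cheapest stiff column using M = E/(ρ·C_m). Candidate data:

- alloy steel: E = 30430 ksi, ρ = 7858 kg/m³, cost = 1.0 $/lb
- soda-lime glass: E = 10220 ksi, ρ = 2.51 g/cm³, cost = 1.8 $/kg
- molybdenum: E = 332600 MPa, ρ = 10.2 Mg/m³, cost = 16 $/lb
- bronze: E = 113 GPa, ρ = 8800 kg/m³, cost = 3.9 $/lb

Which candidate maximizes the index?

soda-lime glass

Putting every candidate on a common basis:
  alloy steel: E = 209.8 GPa, ρ = 7858 kg/m³, cost = 2.205 $/kg
  soda-lime glass: E = 70.46 GPa, ρ = 2510 kg/m³, cost = 1.800 $/kg
  molybdenum: E = 332.6 GPa, ρ = 10200 kg/m³, cost = 35.27 $/kg
  bronze: E = 113.0 GPa, ρ = 8800 kg/m³, cost = 8.598 $/kg
  soda-lime glass: M = 15.6 MN·m per $
  alloy steel: M = 12.1 MN·m per $
  bronze: M = 1.49 MN·m per $
  molybdenum: M = 0.924 MN·m per $
Soda-lime glass has the largest M.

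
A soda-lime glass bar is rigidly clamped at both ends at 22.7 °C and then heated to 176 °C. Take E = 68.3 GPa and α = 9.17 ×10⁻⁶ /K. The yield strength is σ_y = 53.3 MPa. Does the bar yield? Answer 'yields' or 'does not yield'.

ΔT = 153.3 K. Constrained thermal stress σ = E·α·ΔT = 68.30×10³ MPa × 9.17×10⁻⁶ × 153.3 = 96.0 MPa (compressive).
Compare to σ_y = 53.3 MPa: σ ≥ σ_y, so it yields.

yields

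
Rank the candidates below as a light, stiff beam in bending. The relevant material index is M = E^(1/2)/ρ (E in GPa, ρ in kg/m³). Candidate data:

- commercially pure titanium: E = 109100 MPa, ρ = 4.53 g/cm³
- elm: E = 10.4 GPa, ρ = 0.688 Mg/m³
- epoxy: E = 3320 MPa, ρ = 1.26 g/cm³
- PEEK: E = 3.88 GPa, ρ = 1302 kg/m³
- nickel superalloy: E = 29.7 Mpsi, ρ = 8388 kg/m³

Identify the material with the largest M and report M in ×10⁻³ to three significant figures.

elm, M = 4.69×10⁻³

After converting to SI:
  commercially pure titanium: E = 109.1 GPa, ρ = 4530 kg/m³
  elm: E = 10.40 GPa, ρ = 688.0 kg/m³
  epoxy: E = 3.320 GPa, ρ = 1260 kg/m³
  PEEK: E = 3.880 GPa, ρ = 1302 kg/m³
  nickel superalloy: E = 204.8 GPa, ρ = 8388 kg/m³
  elm: M = 4.69×10⁻³
  commercially pure titanium: M = 2.31×10⁻³
  nickel superalloy: M = 1.71×10⁻³
  PEEK: M = 1.51×10⁻³
  epoxy: M = 1.45×10⁻³
Highest index: elm.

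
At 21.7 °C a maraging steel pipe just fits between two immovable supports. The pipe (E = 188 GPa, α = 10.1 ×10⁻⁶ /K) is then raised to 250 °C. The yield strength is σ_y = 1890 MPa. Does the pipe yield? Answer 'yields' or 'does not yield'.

does not yield

ΔT = 228.3 K. Constrained thermal stress σ = E·α·ΔT = 188.0×10³ MPa × 10.1×10⁻⁶ × 228.3 = 433 MPa (compressive).
Compare to σ_y = 1890 MPa: σ < σ_y, so it does not yield.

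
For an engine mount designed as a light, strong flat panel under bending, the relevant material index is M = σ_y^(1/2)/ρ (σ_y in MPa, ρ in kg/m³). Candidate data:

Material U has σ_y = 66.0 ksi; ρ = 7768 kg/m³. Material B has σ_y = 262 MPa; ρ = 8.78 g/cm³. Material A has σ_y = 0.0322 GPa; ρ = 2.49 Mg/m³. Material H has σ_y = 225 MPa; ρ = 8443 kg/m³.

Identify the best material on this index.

Convert each candidate to consistent units, then evaluate M:
  material U: σ_y = 455.1 MPa, ρ = 7768 kg/m³
  material B: σ_y = 262.0 MPa, ρ = 8780 kg/m³
  material A: σ_y = 32.20 MPa, ρ = 2490 kg/m³
  material H: σ_y = 225.0 MPa, ρ = 8443 kg/m³
  material U: M = 2.75×10⁻³
  material A: M = 2.28×10⁻³
  material B: M = 1.84×10⁻³
  material H: M = 1.78×10⁻³
Material U ranks first.

material U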